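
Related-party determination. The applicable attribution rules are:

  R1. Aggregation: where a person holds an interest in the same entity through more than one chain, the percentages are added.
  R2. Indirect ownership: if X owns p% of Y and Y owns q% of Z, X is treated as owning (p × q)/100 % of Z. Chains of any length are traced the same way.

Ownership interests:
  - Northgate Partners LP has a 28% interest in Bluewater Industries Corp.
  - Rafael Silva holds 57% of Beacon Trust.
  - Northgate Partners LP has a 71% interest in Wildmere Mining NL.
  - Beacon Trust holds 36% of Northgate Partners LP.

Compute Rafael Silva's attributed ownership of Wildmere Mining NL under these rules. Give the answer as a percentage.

14.5692%

Chain via Beacon Trust → Northgate Partners LP (R2): 57% × 36% × 71% = 14.5692% of Wildmere Mining NL.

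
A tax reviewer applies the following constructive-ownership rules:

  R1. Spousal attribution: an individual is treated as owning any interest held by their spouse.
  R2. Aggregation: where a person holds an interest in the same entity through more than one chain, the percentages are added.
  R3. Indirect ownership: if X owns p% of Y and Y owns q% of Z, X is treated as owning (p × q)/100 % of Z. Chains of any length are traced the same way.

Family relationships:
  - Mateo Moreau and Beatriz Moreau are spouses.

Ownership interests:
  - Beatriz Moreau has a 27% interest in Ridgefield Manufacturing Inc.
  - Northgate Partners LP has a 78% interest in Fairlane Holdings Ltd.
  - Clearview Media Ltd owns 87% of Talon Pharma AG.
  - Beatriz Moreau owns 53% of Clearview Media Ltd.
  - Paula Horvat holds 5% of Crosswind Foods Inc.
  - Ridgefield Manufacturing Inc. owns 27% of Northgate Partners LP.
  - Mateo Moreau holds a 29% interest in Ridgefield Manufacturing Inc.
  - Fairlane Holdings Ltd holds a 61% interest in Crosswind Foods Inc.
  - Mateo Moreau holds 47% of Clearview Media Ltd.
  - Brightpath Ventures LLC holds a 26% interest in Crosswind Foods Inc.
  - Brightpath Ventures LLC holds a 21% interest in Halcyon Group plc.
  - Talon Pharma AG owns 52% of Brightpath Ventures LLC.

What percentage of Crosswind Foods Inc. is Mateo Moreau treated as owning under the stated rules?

By spousal attribution (R1), Mateo Moreau is treated as also owning Beatriz Moreau's interest in Clearview Media Ltd, giving 47% + 53% = 100%.
By spousal attribution (R1), Mateo Moreau is treated as also owning Beatriz Moreau's interest in Ridgefield Manufacturing Inc, giving 29% + 27% = 56%.
Chain via Clearview Media Ltd → Talon Pharma AG → Brightpath Ventures LLC (R3): 100% × 87% × 52% × 26% = 11.7624% of Crosswind Foods Inc.
Chain via Ridgefield Manufacturing Inc. → Northgate Partners LP → Fairlane Holdings Ltd (R3): 56% × 27% × 78% × 61% = 7.194096% of Crosswind Foods Inc.
Aggregating (R2): 11.7624% + 7.194096% = 18.956496%.

18.956496%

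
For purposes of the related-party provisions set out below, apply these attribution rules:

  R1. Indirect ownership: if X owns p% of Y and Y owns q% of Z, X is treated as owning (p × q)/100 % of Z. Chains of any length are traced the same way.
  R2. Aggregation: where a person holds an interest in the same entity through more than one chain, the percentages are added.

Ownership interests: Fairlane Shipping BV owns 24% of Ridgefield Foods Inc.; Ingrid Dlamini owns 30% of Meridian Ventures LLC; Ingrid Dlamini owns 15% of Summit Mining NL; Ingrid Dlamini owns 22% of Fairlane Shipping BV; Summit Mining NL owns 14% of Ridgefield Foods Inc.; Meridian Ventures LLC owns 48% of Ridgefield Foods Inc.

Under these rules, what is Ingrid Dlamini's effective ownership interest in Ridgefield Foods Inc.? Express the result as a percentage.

21.78%

Chain via Summit Mining NL (R1): 15% × 14% = 2.1% of Ridgefield Foods Inc.
Chain via Meridian Ventures LLC (R1): 30% × 48% = 14.4% of Ridgefield Foods Inc.
Chain via Fairlane Shipping BV (R1): 22% × 24% = 5.28% of Ridgefield Foods Inc.
Aggregating (R2): 2.1% + 14.4% + 5.28% = 21.78%.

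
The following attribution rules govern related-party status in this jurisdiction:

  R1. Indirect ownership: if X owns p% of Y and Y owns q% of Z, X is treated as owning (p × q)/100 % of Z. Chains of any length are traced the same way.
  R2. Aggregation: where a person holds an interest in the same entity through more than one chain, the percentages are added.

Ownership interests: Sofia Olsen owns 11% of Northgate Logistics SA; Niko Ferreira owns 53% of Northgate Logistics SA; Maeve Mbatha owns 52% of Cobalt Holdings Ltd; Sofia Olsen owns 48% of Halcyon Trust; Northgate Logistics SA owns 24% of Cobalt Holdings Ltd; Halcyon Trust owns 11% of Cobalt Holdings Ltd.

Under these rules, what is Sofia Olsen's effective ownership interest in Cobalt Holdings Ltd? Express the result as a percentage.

7.92%

Chain via Northgate Logistics SA (R1): 11% × 24% = 2.64% of Cobalt Holdings Ltd.
Chain via Halcyon Trust (R1): 48% × 11% = 5.28% of Cobalt Holdings Ltd.
Aggregating (R2): 2.64% + 5.28% = 7.92%.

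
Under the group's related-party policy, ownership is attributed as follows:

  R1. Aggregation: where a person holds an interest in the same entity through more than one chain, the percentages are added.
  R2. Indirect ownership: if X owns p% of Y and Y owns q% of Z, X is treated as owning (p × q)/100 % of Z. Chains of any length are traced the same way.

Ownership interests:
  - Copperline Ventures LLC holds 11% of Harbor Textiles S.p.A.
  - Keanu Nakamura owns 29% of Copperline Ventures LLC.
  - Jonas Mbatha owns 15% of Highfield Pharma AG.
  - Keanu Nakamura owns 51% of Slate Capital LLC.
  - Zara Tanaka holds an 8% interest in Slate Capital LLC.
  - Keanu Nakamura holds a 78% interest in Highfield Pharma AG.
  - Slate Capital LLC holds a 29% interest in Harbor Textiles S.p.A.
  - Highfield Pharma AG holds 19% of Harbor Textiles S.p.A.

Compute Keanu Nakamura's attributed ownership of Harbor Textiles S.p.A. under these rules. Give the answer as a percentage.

32.8%

Chain via Highfield Pharma AG (R2): 78% × 19% = 14.82% of Harbor Textiles S.p.A.
Chain via Slate Capital LLC (R2): 51% × 29% = 14.79% of Harbor Textiles S.p.A.
Chain via Copperline Ventures LLC (R2): 29% × 11% = 3.19% of Harbor Textiles S.p.A.
Aggregating (R1): 14.82% + 14.79% + 3.19% = 32.8%.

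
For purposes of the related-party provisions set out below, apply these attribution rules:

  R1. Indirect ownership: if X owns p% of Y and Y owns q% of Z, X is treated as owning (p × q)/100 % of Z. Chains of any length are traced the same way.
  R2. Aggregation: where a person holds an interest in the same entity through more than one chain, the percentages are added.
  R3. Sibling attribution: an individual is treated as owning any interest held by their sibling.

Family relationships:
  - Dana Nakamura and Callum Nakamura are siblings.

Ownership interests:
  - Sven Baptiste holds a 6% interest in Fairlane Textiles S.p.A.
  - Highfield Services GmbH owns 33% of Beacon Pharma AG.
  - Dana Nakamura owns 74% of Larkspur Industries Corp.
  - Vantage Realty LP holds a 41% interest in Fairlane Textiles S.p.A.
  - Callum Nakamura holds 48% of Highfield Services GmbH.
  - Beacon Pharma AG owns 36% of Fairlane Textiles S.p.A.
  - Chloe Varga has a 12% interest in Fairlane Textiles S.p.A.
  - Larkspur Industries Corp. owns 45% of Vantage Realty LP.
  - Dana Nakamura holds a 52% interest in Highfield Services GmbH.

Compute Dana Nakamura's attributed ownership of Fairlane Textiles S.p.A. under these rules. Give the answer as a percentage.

25.533%

By sibling attribution (R3), Dana Nakamura is treated as also owning Callum Nakamura's interest in Highfield Services GmbH, giving 52% + 48% = 100%.
Chain via Larkspur Industries Corp. → Vantage Realty LP (R1): 74% × 45% × 41% = 13.653% of Fairlane Textiles S.p.A.
Chain via Highfield Services GmbH → Beacon Pharma AG (R1): 100% × 33% × 36% = 11.88% of Fairlane Textiles S.p.A.
Aggregating (R2): 13.653% + 11.88% = 25.533%.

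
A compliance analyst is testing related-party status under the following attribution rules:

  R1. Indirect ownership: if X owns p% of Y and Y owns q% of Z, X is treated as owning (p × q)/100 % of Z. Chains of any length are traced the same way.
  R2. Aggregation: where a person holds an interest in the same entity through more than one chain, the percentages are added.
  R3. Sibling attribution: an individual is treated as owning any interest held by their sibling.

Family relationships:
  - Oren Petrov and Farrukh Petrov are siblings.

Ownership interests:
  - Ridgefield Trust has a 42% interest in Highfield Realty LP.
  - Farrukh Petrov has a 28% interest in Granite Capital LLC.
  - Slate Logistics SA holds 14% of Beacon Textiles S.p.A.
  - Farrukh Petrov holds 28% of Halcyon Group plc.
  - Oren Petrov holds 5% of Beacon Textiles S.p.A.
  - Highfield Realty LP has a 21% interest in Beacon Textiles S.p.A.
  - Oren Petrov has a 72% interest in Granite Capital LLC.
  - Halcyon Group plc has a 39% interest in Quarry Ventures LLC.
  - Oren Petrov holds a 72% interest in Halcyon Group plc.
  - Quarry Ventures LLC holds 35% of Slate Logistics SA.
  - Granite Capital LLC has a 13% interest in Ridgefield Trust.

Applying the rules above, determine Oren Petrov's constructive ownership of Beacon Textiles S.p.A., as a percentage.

By sibling attribution (R3), Oren Petrov is treated as also owning Farrukh Petrov's interest in Granite Capital LLC, giving 72% + 28% = 100%.
By sibling attribution (R3), Oren Petrov is treated as also owning Farrukh Petrov's interest in Halcyon Group plc, giving 72% + 28% = 100%.
Chain via Granite Capital LLC → Ridgefield Trust → Highfield Realty LP (R1): 100% × 13% × 42% × 21% = 1.1466% of Beacon Textiles S.p.A.
Chain via Halcyon Group plc → Quarry Ventures LLC → Slate Logistics SA (R1): 100% × 39% × 35% × 14% = 1.911% of Beacon Textiles S.p.A.
Direct interest in Beacon Textiles S.p.A: 5%.
Aggregating (R2): 1.1466% + 1.911% + 5% = 8.0576%.

8.0576%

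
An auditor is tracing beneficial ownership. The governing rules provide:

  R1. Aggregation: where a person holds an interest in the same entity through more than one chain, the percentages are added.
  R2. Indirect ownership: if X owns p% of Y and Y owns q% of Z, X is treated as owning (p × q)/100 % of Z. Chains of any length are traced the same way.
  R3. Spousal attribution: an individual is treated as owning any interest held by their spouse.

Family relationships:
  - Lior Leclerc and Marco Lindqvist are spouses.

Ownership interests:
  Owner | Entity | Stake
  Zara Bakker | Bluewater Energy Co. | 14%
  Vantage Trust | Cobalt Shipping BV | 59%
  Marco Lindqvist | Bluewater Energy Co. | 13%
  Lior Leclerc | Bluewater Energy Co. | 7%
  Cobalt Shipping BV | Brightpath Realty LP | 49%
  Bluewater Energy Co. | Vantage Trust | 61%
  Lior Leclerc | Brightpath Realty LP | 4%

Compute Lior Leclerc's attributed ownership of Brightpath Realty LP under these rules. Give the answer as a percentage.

By spousal attribution (R3), Lior Leclerc is treated as also owning Marco Lindqvist's interest in Bluewater Energy Co, giving 7% + 13% = 20%.
Chain via Bluewater Energy Co. → Vantage Trust → Cobalt Shipping BV (R2): 20% × 61% × 59% × 49% = 3.52702% of Brightpath Realty LP.
Direct interest in Brightpath Realty LP: 4%.
Aggregating (R1): 3.52702% + 4% = 7.52702%.

7.52702%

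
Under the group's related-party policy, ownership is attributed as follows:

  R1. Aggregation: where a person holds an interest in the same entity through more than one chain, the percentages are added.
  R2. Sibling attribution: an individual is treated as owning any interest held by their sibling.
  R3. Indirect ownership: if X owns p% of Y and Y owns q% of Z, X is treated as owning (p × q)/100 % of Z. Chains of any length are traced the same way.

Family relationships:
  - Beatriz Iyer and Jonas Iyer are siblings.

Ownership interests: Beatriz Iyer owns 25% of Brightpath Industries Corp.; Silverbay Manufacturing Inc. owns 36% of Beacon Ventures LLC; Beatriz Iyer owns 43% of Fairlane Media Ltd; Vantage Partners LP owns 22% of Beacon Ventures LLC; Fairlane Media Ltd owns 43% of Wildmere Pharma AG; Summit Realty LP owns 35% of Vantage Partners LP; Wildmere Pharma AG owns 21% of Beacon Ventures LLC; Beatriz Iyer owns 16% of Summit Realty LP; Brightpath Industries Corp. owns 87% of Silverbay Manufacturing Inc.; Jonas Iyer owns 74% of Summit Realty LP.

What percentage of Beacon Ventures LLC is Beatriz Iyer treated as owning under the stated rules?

By sibling attribution (R2), Beatriz Iyer is treated as also owning Jonas Iyer's interest in Summit Realty LP, giving 16% + 74% = 90%.
Chain via Fairlane Media Ltd → Wildmere Pharma AG (R3): 43% × 43% × 21% = 3.8829% of Beacon Ventures LLC.
Chain via Summit Realty LP → Vantage Partners LP (R3): 90% × 35% × 22% = 6.93% of Beacon Ventures LLC.
Chain via Brightpath Industries Corp. → Silverbay Manufacturing Inc. (R3): 25% × 87% × 36% = 7.83% of Beacon Ventures LLC.
Aggregating (R1): 3.8829% + 6.93% + 7.83% = 18.6429%.

18.6429%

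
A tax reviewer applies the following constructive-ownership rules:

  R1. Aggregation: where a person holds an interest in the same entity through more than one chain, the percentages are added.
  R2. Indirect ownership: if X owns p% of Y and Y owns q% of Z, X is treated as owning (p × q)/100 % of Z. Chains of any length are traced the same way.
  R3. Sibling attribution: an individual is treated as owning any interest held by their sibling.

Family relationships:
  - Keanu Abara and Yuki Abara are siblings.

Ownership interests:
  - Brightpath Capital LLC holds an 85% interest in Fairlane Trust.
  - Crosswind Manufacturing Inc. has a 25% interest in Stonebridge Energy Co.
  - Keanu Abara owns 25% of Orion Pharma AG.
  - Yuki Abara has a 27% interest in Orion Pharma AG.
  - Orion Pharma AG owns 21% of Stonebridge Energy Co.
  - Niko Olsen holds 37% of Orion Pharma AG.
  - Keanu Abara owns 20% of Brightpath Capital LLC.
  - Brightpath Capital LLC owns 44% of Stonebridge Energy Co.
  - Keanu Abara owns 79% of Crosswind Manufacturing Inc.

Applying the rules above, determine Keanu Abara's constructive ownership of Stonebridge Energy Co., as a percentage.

39.47%

By sibling attribution (R3), Keanu Abara is treated as also owning Yuki Abara's interest in Orion Pharma AG, giving 25% + 27% = 52%.
Chain via Orion Pharma AG (R2): 52% × 21% = 10.92% of Stonebridge Energy Co.
Chain via Brightpath Capital LLC (R2): 20% × 44% = 8.8% of Stonebridge Energy Co.
Chain via Crosswind Manufacturing Inc. (R2): 79% × 25% = 19.75% of Stonebridge Energy Co.
Aggregating (R1): 10.92% + 8.8% + 19.75% = 39.47%.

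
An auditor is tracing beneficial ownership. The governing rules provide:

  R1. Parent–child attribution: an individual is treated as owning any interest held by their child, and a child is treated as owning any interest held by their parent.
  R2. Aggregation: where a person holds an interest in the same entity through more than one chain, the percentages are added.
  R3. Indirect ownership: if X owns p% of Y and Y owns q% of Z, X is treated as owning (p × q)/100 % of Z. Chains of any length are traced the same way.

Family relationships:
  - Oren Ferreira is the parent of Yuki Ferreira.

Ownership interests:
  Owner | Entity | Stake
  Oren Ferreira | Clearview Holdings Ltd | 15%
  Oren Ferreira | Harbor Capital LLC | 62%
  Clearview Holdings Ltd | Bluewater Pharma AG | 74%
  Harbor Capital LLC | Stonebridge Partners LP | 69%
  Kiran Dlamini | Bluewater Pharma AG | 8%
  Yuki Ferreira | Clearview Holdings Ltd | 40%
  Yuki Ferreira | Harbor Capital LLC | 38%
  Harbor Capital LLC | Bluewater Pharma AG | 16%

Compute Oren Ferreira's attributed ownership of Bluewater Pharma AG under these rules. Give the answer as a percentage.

By parent–child attribution (R1), Oren Ferreira is treated as also owning Yuki Ferreira's interest in Clearview Holdings Ltd, giving 15% + 40% = 55%.
By parent–child attribution (R1), Oren Ferreira is treated as also owning Yuki Ferreira's interest in Harbor Capital LLC, giving 62% + 38% = 100%.
Chain via Clearview Holdings Ltd (R3): 55% × 74% = 40.7% of Bluewater Pharma AG.
Chain via Harbor Capital LLC (R3): 100% × 16% = 16% of Bluewater Pharma AG.
Aggregating (R2): 40.7% + 16% = 56.7%.

56.7%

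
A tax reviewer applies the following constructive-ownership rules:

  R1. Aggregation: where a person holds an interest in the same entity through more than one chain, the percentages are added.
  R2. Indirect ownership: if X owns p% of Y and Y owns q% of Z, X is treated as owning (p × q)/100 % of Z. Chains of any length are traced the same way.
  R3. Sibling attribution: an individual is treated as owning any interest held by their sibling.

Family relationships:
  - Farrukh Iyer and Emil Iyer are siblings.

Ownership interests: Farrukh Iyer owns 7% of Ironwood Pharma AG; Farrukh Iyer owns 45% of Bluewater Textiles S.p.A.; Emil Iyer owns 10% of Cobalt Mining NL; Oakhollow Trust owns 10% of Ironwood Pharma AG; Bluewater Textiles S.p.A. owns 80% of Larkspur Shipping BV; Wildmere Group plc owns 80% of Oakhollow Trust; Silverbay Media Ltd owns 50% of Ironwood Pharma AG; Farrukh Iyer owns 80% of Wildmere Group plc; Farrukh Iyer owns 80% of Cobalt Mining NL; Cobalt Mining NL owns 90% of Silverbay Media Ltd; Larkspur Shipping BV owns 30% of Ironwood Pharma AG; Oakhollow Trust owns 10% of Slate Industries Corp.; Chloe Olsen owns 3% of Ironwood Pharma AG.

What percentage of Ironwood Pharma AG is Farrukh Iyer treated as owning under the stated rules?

By sibling attribution (R3), Farrukh Iyer is treated as also owning Emil Iyer's interest in Cobalt Mining NL, giving 80% + 10% = 90%.
Chain via Wildmere Group plc → Oakhollow Trust (R2): 80% × 80% × 10% = 6.4% of Ironwood Pharma AG.
Chain via Cobalt Mining NL → Silverbay Media Ltd (R2): 90% × 90% × 50% = 40.5% of Ironwood Pharma AG.
Chain via Bluewater Textiles S.p.A. → Larkspur Shipping BV (R2): 45% × 80% × 30% = 10.8% of Ironwood Pharma AG.
Direct interest in Ironwood Pharma AG: 7%.
Aggregating (R1): 6.4% + 40.5% + 10.8% + 7% = 64.7%.

64.7%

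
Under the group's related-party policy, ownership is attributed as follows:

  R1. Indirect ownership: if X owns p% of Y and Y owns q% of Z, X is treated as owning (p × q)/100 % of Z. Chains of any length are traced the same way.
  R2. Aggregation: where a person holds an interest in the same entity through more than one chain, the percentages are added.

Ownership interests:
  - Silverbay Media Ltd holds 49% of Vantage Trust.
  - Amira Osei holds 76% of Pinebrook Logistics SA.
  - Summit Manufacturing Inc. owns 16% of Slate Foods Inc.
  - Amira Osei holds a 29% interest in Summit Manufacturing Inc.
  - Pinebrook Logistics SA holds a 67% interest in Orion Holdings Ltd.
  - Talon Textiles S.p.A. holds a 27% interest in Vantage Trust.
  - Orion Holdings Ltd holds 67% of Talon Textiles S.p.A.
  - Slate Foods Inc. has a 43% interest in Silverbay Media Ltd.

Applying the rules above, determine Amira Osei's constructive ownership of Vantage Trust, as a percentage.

Chain via Summit Manufacturing Inc. → Slate Foods Inc. → Silverbay Media Ltd (R1): 29% × 16% × 43% × 49% = 0.977648% of Vantage Trust.
Chain via Pinebrook Logistics SA → Orion Holdings Ltd → Talon Textiles S.p.A. (R1): 76% × 67% × 67% × 27% = 9.211428% of Vantage Trust.
Aggregating (R2): 0.977648% + 9.211428% = 10.189076%.

10.189076%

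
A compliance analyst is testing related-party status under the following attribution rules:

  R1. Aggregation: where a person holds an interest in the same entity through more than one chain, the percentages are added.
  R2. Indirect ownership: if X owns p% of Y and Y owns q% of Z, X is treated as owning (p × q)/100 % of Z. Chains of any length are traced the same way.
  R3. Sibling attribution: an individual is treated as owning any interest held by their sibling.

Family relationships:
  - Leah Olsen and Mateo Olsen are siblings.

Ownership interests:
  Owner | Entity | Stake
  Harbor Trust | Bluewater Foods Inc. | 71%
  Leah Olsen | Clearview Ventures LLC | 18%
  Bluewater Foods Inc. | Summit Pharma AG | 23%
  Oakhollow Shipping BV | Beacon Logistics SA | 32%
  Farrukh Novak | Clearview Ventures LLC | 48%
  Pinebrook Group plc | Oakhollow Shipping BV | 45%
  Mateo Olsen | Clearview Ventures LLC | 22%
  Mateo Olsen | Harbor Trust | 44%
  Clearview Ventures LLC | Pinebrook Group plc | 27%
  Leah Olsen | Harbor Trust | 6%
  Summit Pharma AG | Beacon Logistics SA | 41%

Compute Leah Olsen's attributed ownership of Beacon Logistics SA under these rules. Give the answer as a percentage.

By sibling attribution (R3), Leah Olsen is treated as also owning Mateo Olsen's interest in Harbor Trust, giving 6% + 44% = 50%.
By sibling attribution (R3), Leah Olsen is treated as also owning Mateo Olsen's interest in Clearview Ventures LLC, giving 18% + 22% = 40%.
Chain via Harbor Trust → Bluewater Foods Inc. → Summit Pharma AG (R2): 50% × 71% × 23% × 41% = 3.34765% of Beacon Logistics SA.
Chain via Clearview Ventures LLC → Pinebrook Group plc → Oakhollow Shipping BV (R2): 40% × 27% × 45% × 32% = 1.5552% of Beacon Logistics SA.
Aggregating (R1): 3.34765% + 1.5552% = 4.90285%.

4.90285%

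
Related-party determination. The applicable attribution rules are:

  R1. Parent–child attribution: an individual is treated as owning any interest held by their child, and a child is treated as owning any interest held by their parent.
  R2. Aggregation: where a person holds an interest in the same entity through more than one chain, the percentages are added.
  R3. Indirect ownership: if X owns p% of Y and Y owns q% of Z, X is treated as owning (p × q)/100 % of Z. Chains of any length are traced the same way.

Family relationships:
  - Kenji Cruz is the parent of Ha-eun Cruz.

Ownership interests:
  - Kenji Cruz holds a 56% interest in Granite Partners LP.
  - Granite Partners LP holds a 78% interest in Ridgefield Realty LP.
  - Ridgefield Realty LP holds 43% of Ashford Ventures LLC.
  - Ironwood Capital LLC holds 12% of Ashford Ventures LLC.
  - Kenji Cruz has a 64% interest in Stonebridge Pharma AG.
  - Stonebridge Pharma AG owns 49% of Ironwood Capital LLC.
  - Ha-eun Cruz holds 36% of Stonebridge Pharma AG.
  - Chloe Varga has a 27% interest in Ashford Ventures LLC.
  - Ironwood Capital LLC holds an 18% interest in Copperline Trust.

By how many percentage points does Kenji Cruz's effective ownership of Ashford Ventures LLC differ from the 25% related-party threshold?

0.3376

By parent–child attribution (R1), Kenji Cruz is treated as also owning Ha-eun Cruz's interest in Stonebridge Pharma AG, giving 64% + 36% = 100%.
Chain via Stonebridge Pharma AG → Ironwood Capital LLC (R3): 100% × 49% × 12% = 5.88% of Ashford Ventures LLC.
Chain via Granite Partners LP → Ridgefield Realty LP (R3): 56% × 78% × 43% = 18.7824% of Ashford Ventures LLC.
Aggregating (R2): 5.88% + 18.7824% = 24.6624%.
24.6624% falls short of the 25% threshold by 0.3376 percentage points.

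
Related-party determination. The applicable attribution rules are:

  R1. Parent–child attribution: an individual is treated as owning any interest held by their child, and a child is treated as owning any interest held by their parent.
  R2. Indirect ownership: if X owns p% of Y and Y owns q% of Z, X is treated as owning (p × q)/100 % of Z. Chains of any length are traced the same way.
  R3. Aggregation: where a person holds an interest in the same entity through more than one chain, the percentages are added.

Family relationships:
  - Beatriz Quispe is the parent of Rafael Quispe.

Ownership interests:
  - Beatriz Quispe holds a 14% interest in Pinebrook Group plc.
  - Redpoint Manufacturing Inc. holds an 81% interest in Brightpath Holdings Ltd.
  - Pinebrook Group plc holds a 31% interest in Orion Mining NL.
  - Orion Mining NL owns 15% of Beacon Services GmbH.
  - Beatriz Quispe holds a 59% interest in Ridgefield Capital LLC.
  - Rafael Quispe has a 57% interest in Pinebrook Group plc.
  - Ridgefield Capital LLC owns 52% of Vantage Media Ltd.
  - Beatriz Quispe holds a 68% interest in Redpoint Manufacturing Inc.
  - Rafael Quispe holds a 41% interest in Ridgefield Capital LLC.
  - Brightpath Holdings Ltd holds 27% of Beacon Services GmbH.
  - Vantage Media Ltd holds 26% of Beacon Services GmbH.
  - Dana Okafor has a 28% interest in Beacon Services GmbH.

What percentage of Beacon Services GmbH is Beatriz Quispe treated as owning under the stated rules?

By parent–child attribution (R1), Beatriz Quispe is treated as also owning Rafael Quispe's interest in Pinebrook Group plc, giving 14% + 57% = 71%.
By parent–child attribution (R1), Beatriz Quispe is treated as also owning Rafael Quispe's interest in Ridgefield Capital LLC, giving 59% + 41% = 100%.
Chain via Pinebrook Group plc → Orion Mining NL (R2): 71% × 31% × 15% = 3.3015% of Beacon Services GmbH.
Chain via Redpoint Manufacturing Inc. → Brightpath Holdings Ltd (R2): 68% × 81% × 27% = 14.8716% of Beacon Services GmbH.
Chain via Ridgefield Capital LLC → Vantage Media Ltd (R2): 100% × 52% × 26% = 13.52% of Beacon Services GmbH.
Aggregating (R3): 3.3015% + 14.8716% + 13.52% = 31.6931%.

31.6931%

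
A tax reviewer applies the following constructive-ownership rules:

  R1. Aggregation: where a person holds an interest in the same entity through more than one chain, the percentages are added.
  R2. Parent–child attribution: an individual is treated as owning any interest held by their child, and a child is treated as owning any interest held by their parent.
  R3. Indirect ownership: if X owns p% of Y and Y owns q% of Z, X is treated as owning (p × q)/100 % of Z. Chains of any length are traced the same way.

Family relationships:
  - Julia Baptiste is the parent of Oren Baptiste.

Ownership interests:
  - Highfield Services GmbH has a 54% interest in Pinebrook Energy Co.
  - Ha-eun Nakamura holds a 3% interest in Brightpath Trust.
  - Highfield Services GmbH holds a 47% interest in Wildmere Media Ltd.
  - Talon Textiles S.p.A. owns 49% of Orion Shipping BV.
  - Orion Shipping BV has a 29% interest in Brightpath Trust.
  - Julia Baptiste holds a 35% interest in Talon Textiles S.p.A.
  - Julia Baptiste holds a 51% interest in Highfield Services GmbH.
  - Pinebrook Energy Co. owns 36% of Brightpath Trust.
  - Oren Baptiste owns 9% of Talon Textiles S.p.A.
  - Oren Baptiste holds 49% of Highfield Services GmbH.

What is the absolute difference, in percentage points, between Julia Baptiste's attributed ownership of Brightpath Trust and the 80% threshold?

By parent–child attribution (R2), Julia Baptiste is treated as also owning Oren Baptiste's interest in Talon Textiles S.p.A, giving 35% + 9% = 44%.
By parent–child attribution (R2), Julia Baptiste is treated as also owning Oren Baptiste's interest in Highfield Services GmbH, giving 51% + 49% = 100%.
Chain via Talon Textiles S.p.A. → Orion Shipping BV (R3): 44% × 49% × 29% = 6.2524% of Brightpath Trust.
Chain via Highfield Services GmbH → Pinebrook Energy Co. (R3): 100% × 54% × 36% = 19.44% of Brightpath Trust.
Aggregating (R1): 6.2524% + 19.44% = 25.6924%.
25.6924% falls short of the 80% threshold by 54.3076 percentage points.

54.3076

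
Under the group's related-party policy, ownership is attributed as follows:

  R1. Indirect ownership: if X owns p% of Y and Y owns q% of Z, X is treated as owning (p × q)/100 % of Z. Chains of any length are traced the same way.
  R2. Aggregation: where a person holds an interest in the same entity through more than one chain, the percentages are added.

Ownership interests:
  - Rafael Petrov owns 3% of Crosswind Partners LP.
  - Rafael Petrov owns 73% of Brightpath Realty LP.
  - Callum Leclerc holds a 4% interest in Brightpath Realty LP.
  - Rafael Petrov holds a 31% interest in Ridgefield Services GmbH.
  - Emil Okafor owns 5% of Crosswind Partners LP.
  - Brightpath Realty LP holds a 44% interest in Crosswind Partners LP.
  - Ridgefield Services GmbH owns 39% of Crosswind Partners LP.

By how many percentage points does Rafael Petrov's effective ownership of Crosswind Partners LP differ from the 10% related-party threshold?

Chain via Ridgefield Services GmbH (R1): 31% × 39% = 12.09% of Crosswind Partners LP.
Chain via Brightpath Realty LP (R1): 73% × 44% = 32.12% of Crosswind Partners LP.
Direct interest in Crosswind Partners LP: 3%.
Aggregating (R2): 12.09% + 32.12% + 3% = 47.21%.
47.21% exceeds the 10% threshold by 37.21 percentage points.

37.21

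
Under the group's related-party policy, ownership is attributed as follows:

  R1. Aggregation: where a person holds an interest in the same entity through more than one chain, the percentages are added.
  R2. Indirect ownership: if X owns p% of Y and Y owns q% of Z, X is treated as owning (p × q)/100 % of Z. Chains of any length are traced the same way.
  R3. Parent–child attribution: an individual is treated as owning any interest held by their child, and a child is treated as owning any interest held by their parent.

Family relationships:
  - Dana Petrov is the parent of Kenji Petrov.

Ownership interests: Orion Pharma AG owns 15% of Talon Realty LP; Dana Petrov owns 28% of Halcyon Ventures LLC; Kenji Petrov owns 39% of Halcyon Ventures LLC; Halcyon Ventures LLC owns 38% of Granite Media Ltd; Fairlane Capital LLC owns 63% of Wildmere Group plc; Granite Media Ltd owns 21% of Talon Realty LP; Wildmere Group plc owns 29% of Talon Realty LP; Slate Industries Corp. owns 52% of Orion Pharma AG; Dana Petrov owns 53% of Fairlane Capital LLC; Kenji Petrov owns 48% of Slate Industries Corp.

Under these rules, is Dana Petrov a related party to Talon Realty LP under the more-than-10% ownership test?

By parent–child attribution (R3), Dana Petrov is treated as also owning Kenji Petrov's interest in Halcyon Ventures LLC, giving 28% + 39% = 67%.
By parent–child attribution (R3), Dana Petrov is treated as owning Kenji Petrov's 48% interest in Slate Industries Corp.
Chain via Halcyon Ventures LLC → Granite Media Ltd (R2): 67% × 38% × 21% = 5.3466% of Talon Realty LP.
Chain via Fairlane Capital LLC → Wildmere Group plc (R2): 53% × 63% × 29% = 9.6831% of Talon Realty LP.
Chain via Slate Industries Corp. → Orion Pharma AG (R2): 48% × 52% × 15% = 3.744% of Talon Realty LP.
Aggregating (R1): 5.3466% + 9.6831% + 3.744% = 18.7737%.
18.7737% exceeds the 10% threshold, so Dana is a related party to Talon Realty LP.

Yes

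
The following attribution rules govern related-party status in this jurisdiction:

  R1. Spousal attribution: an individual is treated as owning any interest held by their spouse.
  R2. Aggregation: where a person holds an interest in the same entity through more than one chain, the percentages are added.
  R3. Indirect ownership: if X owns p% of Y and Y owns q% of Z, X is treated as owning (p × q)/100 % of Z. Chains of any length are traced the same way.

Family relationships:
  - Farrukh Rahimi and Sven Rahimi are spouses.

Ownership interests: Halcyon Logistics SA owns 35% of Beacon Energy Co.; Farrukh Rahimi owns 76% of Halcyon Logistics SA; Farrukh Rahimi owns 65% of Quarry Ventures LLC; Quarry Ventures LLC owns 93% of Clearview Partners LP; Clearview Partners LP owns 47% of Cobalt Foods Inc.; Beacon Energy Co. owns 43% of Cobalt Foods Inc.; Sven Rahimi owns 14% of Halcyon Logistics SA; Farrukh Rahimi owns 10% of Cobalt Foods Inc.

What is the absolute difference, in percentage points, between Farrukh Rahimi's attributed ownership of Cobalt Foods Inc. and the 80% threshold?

By spousal attribution (R1), Farrukh Rahimi is treated as also owning Sven Rahimi's interest in Halcyon Logistics SA, giving 76% + 14% = 90%.
Chain via Quarry Ventures LLC → Clearview Partners LP (R3): 65% × 93% × 47% = 28.4115% of Cobalt Foods Inc.
Chain via Halcyon Logistics SA → Beacon Energy Co. (R3): 90% × 35% × 43% = 13.545% of Cobalt Foods Inc.
Direct interest in Cobalt Foods Inc: 10%.
Aggregating (R2): 28.4115% + 13.545% + 10% = 51.9565%.
51.9565% falls short of the 80% threshold by 28.0435 percentage points.

28.0435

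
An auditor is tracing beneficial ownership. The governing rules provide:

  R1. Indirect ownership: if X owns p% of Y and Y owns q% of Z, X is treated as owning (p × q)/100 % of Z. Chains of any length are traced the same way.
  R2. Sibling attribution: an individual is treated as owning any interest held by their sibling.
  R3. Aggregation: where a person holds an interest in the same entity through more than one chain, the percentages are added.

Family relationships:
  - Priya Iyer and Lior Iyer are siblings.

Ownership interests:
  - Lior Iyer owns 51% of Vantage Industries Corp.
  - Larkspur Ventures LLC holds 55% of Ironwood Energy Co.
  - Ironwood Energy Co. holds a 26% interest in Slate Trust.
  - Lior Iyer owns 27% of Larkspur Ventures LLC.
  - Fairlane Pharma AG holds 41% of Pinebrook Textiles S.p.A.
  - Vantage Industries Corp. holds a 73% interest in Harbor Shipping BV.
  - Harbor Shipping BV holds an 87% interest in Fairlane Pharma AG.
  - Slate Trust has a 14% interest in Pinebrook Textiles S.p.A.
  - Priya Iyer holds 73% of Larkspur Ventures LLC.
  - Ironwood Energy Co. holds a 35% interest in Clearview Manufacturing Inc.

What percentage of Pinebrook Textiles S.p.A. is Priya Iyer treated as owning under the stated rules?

15.281941%

By sibling attribution (R2), Priya Iyer is treated as also owning Lior Iyer's interest in Larkspur Ventures LLC, giving 73% + 27% = 100%.
By sibling attribution (R2), Priya Iyer is treated as owning Lior Iyer's 51% interest in Vantage Industries Corp.
Chain via Larkspur Ventures LLC → Ironwood Energy Co. → Slate Trust (R1): 100% × 55% × 26% × 14% = 2.002% of Pinebrook Textiles S.p.A.
Chain via Vantage Industries Corp. → Harbor Shipping BV → Fairlane Pharma AG (R1): 51% × 73% × 87% × 41% = 13.279941% of Pinebrook Textiles S.p.A.
Aggregating (R3): 2.002% + 13.279941% = 15.281941%.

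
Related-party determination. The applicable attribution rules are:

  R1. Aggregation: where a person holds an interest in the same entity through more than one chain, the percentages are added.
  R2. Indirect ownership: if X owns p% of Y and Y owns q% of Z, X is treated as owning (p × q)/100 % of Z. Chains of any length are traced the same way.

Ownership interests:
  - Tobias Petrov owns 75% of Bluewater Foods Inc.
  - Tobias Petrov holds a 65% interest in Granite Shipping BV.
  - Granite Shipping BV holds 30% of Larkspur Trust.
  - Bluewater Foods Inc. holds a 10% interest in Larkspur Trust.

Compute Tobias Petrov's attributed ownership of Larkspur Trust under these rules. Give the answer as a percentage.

27%

Chain via Granite Shipping BV (R2): 65% × 30% = 19.5% of Larkspur Trust.
Chain via Bluewater Foods Inc. (R2): 75% × 10% = 7.5% of Larkspur Trust.
Aggregating (R1): 19.5% + 7.5% = 27%.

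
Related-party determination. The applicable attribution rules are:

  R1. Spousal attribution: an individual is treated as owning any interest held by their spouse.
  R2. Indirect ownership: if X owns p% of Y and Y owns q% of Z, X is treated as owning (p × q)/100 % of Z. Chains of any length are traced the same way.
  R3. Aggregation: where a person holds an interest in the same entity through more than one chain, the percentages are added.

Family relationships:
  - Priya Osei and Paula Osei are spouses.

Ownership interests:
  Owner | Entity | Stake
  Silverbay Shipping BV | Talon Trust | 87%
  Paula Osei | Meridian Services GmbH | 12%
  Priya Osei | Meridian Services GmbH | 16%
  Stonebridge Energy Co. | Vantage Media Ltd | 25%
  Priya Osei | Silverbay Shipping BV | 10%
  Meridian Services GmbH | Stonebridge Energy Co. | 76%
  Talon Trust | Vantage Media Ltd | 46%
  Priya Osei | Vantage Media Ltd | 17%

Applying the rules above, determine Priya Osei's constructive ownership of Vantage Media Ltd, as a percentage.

26.322%

By spousal attribution (R1), Priya Osei is treated as also owning Paula Osei's interest in Meridian Services GmbH, giving 16% + 12% = 28%.
Chain via Silverbay Shipping BV → Talon Trust (R2): 10% × 87% × 46% = 4.002% of Vantage Media Ltd.
Chain via Meridian Services GmbH → Stonebridge Energy Co. (R2): 28% × 76% × 25% = 5.32% of Vantage Media Ltd.
Direct interest in Vantage Media Ltd: 17%.
Aggregating (R3): 4.002% + 5.32% + 17% = 26.322%.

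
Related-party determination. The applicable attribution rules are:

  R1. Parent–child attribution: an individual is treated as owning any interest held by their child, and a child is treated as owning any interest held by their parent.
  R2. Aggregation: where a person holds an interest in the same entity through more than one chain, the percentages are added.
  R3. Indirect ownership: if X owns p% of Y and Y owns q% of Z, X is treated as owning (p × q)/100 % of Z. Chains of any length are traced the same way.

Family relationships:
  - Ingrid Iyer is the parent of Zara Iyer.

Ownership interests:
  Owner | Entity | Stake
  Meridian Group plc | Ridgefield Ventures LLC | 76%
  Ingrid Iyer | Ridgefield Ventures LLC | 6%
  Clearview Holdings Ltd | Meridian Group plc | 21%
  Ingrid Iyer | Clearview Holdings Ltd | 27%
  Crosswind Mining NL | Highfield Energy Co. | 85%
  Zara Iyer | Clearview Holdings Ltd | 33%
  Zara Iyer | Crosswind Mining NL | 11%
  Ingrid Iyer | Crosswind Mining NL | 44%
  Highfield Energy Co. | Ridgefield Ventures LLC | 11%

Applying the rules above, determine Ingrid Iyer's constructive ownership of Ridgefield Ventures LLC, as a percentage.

20.7185%

By parent–child attribution (R1), Ingrid Iyer is treated as also owning Zara Iyer's interest in Clearview Holdings Ltd, giving 27% + 33% = 60%.
By parent–child attribution (R1), Ingrid Iyer is treated as also owning Zara Iyer's interest in Crosswind Mining NL, giving 44% + 11% = 55%.
Chain via Clearview Holdings Ltd → Meridian Group plc (R3): 60% × 21% × 76% = 9.576% of Ridgefield Ventures LLC.
Chain via Crosswind Mining NL → Highfield Energy Co. (R3): 55% × 85% × 11% = 5.1425% of Ridgefield Ventures LLC.
Direct interest in Ridgefield Ventures LLC: 6%.
Aggregating (R2): 9.576% + 5.1425% + 6% = 20.7185%.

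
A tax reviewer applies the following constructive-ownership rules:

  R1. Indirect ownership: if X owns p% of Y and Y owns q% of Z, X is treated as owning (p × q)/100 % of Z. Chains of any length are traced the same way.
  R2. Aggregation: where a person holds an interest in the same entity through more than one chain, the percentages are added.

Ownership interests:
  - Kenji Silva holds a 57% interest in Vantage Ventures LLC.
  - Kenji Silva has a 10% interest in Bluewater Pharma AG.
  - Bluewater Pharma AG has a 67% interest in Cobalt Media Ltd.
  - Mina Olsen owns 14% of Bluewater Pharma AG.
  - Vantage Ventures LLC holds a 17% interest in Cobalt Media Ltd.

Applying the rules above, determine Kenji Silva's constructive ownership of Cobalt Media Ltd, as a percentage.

16.39%

Chain via Vantage Ventures LLC (R1): 57% × 17% = 9.69% of Cobalt Media Ltd.
Chain via Bluewater Pharma AG (R1): 10% × 67% = 6.7% of Cobalt Media Ltd.
Aggregating (R2): 9.69% + 6.7% = 16.39%.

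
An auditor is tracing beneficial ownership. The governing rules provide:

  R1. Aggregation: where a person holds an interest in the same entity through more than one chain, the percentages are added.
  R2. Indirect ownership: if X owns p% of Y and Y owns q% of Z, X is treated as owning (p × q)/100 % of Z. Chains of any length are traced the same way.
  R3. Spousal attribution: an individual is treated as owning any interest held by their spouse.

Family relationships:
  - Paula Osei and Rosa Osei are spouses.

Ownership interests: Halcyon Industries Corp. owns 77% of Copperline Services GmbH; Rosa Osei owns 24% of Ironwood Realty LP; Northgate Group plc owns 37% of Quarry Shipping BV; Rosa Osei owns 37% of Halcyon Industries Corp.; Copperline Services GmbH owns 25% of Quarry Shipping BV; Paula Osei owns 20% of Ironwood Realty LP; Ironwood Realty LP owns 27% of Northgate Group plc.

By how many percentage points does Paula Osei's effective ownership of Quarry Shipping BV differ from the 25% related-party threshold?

By spousal attribution (R3), Paula Osei is treated as also owning Rosa Osei's interest in Ironwood Realty LP, giving 20% + 24% = 44%.
By spousal attribution (R3), Paula Osei is treated as owning Rosa Osei's 37% interest in Halcyon Industries Corp.
Chain via Ironwood Realty LP → Northgate Group plc (R2): 44% × 27% × 37% = 4.3956% of Quarry Shipping BV.
Chain via Halcyon Industries Corp. → Copperline Services GmbH (R2): 37% × 77% × 25% = 7.1225% of Quarry Shipping BV.
Aggregating (R1): 4.3956% + 7.1225% = 11.5181%.
11.5181% falls short of the 25% threshold by 13.4819 percentage points.

13.4819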